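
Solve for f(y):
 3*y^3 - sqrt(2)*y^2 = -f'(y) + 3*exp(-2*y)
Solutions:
 f(y) = C1 - 3*y^4/4 + sqrt(2)*y^3/3 - 3*exp(-2*y)/2


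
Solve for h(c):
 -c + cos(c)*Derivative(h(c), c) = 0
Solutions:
 h(c) = C1 + Integral(c/cos(c), c)


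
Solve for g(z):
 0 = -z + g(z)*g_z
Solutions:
 g(z) = -sqrt(C1 + z^2)
 g(z) = sqrt(C1 + z^2)


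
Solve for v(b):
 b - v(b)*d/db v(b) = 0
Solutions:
 v(b) = -sqrt(C1 + b^2)
 v(b) = sqrt(C1 + b^2)


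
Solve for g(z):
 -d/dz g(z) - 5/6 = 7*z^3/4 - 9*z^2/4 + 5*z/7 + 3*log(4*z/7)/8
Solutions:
 g(z) = C1 - 7*z^4/16 + 3*z^3/4 - 5*z^2/14 - 3*z*log(z)/8 - 3*z*log(2)/4 - 11*z/24 + 3*z*log(7)/8


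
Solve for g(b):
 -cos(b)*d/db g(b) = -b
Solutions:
 g(b) = C1 + Integral(b/cos(b), b)


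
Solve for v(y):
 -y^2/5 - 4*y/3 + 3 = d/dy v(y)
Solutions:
 v(y) = C1 - y^3/15 - 2*y^2/3 + 3*y


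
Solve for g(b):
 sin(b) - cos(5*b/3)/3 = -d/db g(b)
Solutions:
 g(b) = C1 + sin(5*b/3)/5 + cos(b)


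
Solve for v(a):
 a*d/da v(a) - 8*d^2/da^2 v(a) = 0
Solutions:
 v(a) = C1 + C2*erfi(a/4)


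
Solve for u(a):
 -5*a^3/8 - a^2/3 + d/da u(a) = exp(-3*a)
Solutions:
 u(a) = C1 + 5*a^4/32 + a^3/9 - exp(-3*a)/3


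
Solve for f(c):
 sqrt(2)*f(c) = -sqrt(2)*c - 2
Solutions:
 f(c) = -c - sqrt(2)


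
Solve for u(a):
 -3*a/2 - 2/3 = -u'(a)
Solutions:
 u(a) = C1 + 3*a^2/4 + 2*a/3


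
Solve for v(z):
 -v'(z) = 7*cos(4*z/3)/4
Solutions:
 v(z) = C1 - 21*sin(4*z/3)/16


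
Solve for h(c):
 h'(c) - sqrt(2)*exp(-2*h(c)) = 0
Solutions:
 h(c) = log(-sqrt(C1 + 2*sqrt(2)*c))
 h(c) = log(C1 + 2*sqrt(2)*c)/2


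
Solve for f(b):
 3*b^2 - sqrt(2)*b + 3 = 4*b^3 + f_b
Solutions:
 f(b) = C1 - b^4 + b^3 - sqrt(2)*b^2/2 + 3*b


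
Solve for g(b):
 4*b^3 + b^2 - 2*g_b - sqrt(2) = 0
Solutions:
 g(b) = C1 + b^4/2 + b^3/6 - sqrt(2)*b/2


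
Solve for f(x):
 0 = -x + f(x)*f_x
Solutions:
 f(x) = -sqrt(C1 + x^2)
 f(x) = sqrt(C1 + x^2)


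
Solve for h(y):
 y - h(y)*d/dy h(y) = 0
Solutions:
 h(y) = -sqrt(C1 + y^2)
 h(y) = sqrt(C1 + y^2)


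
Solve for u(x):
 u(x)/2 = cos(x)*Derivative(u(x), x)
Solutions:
 u(x) = C1*(sin(x) + 1)^(1/4)/(sin(x) - 1)^(1/4)


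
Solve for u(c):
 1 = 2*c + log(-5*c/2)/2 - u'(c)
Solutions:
 u(c) = C1 + c^2 + c*log(-c)/2 + c*(-3/2 - log(2) + log(10)/2)


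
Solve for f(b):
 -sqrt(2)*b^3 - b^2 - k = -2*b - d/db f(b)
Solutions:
 f(b) = C1 + sqrt(2)*b^4/4 + b^3/3 - b^2 + b*k


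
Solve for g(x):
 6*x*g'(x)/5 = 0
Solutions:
 g(x) = C1


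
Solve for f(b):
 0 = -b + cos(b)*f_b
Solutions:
 f(b) = C1 + Integral(b/cos(b), b)


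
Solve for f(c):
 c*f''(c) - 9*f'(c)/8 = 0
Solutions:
 f(c) = C1 + C2*c^(17/8)


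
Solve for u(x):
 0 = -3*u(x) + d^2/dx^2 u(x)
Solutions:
 u(x) = C1*exp(-sqrt(3)*x) + C2*exp(sqrt(3)*x)


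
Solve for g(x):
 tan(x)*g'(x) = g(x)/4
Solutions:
 g(x) = C1*sin(x)^(1/4)


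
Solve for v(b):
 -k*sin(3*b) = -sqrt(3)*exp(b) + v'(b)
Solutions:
 v(b) = C1 + k*cos(3*b)/3 + sqrt(3)*exp(b)


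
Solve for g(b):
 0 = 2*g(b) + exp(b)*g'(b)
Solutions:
 g(b) = C1*exp(2*exp(-b))


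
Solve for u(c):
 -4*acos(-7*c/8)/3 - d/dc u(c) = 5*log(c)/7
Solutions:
 u(c) = C1 - 5*c*log(c)/7 - 4*c*acos(-7*c/8)/3 + 5*c/7 - 4*sqrt(64 - 49*c^2)/21


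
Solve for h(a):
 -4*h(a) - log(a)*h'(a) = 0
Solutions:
 h(a) = C1*exp(-4*li(a))


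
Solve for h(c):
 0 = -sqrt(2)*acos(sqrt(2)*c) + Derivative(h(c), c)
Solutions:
 h(c) = C1 + sqrt(2)*(c*acos(sqrt(2)*c) - sqrt(2)*sqrt(1 - 2*c^2)/2)


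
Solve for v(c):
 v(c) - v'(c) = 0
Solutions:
 v(c) = C1*exp(c)


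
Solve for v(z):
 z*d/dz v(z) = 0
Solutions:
 v(z) = C1


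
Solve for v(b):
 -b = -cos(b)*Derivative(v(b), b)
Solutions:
 v(b) = C1 + Integral(b/cos(b), b)


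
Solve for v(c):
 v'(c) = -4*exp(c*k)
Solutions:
 v(c) = C1 - 4*exp(c*k)/k


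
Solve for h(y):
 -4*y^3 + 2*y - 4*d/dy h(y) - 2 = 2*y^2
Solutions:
 h(y) = C1 - y^4/4 - y^3/6 + y^2/4 - y/2


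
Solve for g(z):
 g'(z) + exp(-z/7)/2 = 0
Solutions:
 g(z) = C1 + 7*exp(-z/7)/2


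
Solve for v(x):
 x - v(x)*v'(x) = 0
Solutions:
 v(x) = -sqrt(C1 + x^2)
 v(x) = sqrt(C1 + x^2)


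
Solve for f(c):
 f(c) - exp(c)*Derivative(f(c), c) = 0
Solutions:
 f(c) = C1*exp(-exp(-c))


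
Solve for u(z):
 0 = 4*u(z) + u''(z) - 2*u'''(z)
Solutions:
 u(z) = C1*exp(z*(-(12*sqrt(327) + 217)^(1/3) - 1/(12*sqrt(327) + 217)^(1/3) + 2)/12)*sin(sqrt(3)*z*(-(12*sqrt(327) + 217)^(1/3) + (12*sqrt(327) + 217)^(-1/3))/12) + C2*exp(z*(-(12*sqrt(327) + 217)^(1/3) - 1/(12*sqrt(327) + 217)^(1/3) + 2)/12)*cos(sqrt(3)*z*(-(12*sqrt(327) + 217)^(1/3) + (12*sqrt(327) + 217)^(-1/3))/12) + C3*exp(z*((12*sqrt(327) + 217)^(-1/3) + 1 + (12*sqrt(327) + 217)^(1/3))/6)


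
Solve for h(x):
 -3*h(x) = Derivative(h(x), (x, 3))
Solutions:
 h(x) = C3*exp(-3^(1/3)*x) + (C1*sin(3^(5/6)*x/2) + C2*cos(3^(5/6)*x/2))*exp(3^(1/3)*x/2)


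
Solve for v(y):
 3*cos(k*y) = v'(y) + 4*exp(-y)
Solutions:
 v(y) = C1 + 4*exp(-y) + 3*sin(k*y)/k


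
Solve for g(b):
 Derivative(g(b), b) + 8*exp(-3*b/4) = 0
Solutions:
 g(b) = C1 + 32*exp(-3*b/4)/3


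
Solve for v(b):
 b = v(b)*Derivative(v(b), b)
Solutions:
 v(b) = -sqrt(C1 + b^2)
 v(b) = sqrt(C1 + b^2)


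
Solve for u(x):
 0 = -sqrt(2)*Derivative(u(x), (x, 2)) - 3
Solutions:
 u(x) = C1 + C2*x - 3*sqrt(2)*x^2/4


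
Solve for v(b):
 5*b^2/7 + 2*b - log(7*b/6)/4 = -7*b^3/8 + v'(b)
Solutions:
 v(b) = C1 + 7*b^4/32 + 5*b^3/21 + b^2 - b*log(b)/4 - b*log(7)/4 + b/4 + b*log(6)/4


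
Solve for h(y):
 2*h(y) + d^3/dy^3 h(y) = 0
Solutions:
 h(y) = C3*exp(-2^(1/3)*y) + (C1*sin(2^(1/3)*sqrt(3)*y/2) + C2*cos(2^(1/3)*sqrt(3)*y/2))*exp(2^(1/3)*y/2)


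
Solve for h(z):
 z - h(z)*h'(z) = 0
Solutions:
 h(z) = -sqrt(C1 + z^2)
 h(z) = sqrt(C1 + z^2)


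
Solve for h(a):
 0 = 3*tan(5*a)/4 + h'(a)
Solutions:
 h(a) = C1 + 3*log(cos(5*a))/20


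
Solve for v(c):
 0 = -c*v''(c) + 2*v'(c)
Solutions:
 v(c) = C1 + C2*c^3


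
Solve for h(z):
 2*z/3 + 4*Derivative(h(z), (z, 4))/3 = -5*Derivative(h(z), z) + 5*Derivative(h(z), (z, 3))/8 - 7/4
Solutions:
 h(z) = C1 + C2*exp(z*(5*5^(2/3)/(64*sqrt(36714) + 12263)^(1/3) + 10 + 5^(1/3)*(64*sqrt(36714) + 12263)^(1/3))/64)*sin(sqrt(3)*5^(1/3)*z*(-(64*sqrt(36714) + 12263)^(1/3) + 5*5^(1/3)/(64*sqrt(36714) + 12263)^(1/3))/64) + C3*exp(z*(5*5^(2/3)/(64*sqrt(36714) + 12263)^(1/3) + 10 + 5^(1/3)*(64*sqrt(36714) + 12263)^(1/3))/64)*cos(sqrt(3)*5^(1/3)*z*(-(64*sqrt(36714) + 12263)^(1/3) + 5*5^(1/3)/(64*sqrt(36714) + 12263)^(1/3))/64) + C4*exp(z*(-5^(1/3)*(64*sqrt(36714) + 12263)^(1/3) - 5*5^(2/3)/(64*sqrt(36714) + 12263)^(1/3) + 5)/32) - z^2/15 - 7*z/20


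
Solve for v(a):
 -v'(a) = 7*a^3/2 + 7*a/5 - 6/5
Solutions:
 v(a) = C1 - 7*a^4/8 - 7*a^2/10 + 6*a/5


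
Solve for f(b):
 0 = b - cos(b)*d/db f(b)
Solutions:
 f(b) = C1 + Integral(b/cos(b), b)


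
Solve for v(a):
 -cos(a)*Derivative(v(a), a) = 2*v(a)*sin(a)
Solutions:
 v(a) = C1*cos(a)^2


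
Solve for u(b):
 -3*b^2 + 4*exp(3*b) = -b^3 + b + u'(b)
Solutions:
 u(b) = C1 + b^4/4 - b^3 - b^2/2 + 4*exp(3*b)/3


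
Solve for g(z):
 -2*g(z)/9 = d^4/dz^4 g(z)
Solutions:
 g(z) = (C1*sin(2^(3/4)*sqrt(3)*z/6) + C2*cos(2^(3/4)*sqrt(3)*z/6))*exp(-2^(3/4)*sqrt(3)*z/6) + (C3*sin(2^(3/4)*sqrt(3)*z/6) + C4*cos(2^(3/4)*sqrt(3)*z/6))*exp(2^(3/4)*sqrt(3)*z/6)


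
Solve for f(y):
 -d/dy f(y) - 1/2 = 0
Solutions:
 f(y) = C1 - y/2


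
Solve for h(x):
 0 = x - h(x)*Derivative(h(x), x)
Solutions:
 h(x) = -sqrt(C1 + x^2)
 h(x) = sqrt(C1 + x^2)


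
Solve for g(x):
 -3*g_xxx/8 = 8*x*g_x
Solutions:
 g(x) = C1 + Integral(C2*airyai(-4*3^(2/3)*x/3) + C3*airybi(-4*3^(2/3)*x/3), x)


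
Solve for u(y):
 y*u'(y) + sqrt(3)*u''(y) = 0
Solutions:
 u(y) = C1 + C2*erf(sqrt(2)*3^(3/4)*y/6)


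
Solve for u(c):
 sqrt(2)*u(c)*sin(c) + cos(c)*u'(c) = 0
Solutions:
 u(c) = C1*cos(c)^(sqrt(2))


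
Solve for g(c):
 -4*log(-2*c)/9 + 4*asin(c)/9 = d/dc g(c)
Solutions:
 g(c) = C1 - 4*c*log(-c)/9 + 4*c*asin(c)/9 - 4*c*log(2)/9 + 4*c/9 + 4*sqrt(1 - c^2)/9


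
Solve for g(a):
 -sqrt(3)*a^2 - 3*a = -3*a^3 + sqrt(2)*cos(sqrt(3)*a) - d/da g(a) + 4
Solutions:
 g(a) = C1 - 3*a^4/4 + sqrt(3)*a^3/3 + 3*a^2/2 + 4*a + sqrt(6)*sin(sqrt(3)*a)/3


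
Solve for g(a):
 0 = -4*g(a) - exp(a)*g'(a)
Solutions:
 g(a) = C1*exp(4*exp(-a))


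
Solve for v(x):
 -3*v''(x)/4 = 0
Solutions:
 v(x) = C1 + C2*x


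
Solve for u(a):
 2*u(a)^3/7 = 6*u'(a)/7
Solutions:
 u(a) = -sqrt(6)*sqrt(-1/(C1 + a))/2
 u(a) = sqrt(6)*sqrt(-1/(C1 + a))/2


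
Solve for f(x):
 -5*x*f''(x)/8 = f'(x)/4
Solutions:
 f(x) = C1 + C2*x^(3/5)


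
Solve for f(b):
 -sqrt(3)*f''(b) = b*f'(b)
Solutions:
 f(b) = C1 + C2*erf(sqrt(2)*3^(3/4)*b/6)


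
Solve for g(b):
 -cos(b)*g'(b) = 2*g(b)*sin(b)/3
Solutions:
 g(b) = C1*cos(b)^(2/3)


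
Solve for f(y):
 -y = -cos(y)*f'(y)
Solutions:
 f(y) = C1 + Integral(y/cos(y), y)


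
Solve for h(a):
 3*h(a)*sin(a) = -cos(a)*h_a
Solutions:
 h(a) = C1*cos(a)^3


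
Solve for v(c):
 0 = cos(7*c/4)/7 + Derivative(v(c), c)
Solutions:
 v(c) = C1 - 4*sin(7*c/4)/49


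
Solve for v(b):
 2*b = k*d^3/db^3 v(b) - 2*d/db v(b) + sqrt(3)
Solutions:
 v(b) = C1 + C2*exp(-sqrt(2)*b*sqrt(1/k)) + C3*exp(sqrt(2)*b*sqrt(1/k)) - b^2/2 + sqrt(3)*b/2


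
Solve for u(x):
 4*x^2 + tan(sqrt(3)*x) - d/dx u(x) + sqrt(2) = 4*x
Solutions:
 u(x) = C1 + 4*x^3/3 - 2*x^2 + sqrt(2)*x - sqrt(3)*log(cos(sqrt(3)*x))/3


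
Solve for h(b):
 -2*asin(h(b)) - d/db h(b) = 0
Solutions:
 Integral(1/asin(_y), (_y, h(b))) = C1 - 2*b


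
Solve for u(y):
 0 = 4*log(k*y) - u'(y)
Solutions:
 u(y) = C1 + 4*y*log(k*y) - 4*y


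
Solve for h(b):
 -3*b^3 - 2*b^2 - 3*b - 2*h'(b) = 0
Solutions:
 h(b) = C1 - 3*b^4/8 - b^3/3 - 3*b^2/4


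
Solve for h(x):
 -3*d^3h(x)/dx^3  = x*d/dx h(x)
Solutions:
 h(x) = C1 + Integral(C2*airyai(-3^(2/3)*x/3) + C3*airybi(-3^(2/3)*x/3), x)


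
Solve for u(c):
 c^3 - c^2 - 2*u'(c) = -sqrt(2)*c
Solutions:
 u(c) = C1 + c^4/8 - c^3/6 + sqrt(2)*c^2/4


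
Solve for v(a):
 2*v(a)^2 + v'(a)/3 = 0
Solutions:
 v(a) = 1/(C1 + 6*a)


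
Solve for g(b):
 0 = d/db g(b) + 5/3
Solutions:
 g(b) = C1 - 5*b/3


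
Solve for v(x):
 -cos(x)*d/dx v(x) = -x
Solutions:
 v(x) = C1 + Integral(x/cos(x), x)


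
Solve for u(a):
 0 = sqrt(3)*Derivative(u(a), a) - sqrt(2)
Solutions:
 u(a) = C1 + sqrt(6)*a/3


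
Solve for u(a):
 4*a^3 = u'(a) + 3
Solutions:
 u(a) = C1 + a^4 - 3*a


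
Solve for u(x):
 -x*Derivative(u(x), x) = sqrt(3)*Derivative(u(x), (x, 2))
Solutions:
 u(x) = C1 + C2*erf(sqrt(2)*3^(3/4)*x/6)


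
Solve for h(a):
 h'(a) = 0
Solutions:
 h(a) = C1


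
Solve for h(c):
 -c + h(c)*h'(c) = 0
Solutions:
 h(c) = -sqrt(C1 + c^2)
 h(c) = sqrt(C1 + c^2)


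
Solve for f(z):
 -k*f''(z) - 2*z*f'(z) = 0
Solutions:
 f(z) = C1 + C2*sqrt(k)*erf(z*sqrt(1/k))


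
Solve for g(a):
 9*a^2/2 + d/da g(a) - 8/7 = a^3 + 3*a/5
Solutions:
 g(a) = C1 + a^4/4 - 3*a^3/2 + 3*a^2/10 + 8*a/7


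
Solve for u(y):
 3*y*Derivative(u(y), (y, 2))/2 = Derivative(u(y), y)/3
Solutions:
 u(y) = C1 + C2*y^(11/9)


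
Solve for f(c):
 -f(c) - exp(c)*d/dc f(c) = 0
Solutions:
 f(c) = C1*exp(exp(-c))


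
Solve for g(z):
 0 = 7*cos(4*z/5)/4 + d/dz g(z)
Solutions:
 g(z) = C1 - 35*sin(4*z/5)/16


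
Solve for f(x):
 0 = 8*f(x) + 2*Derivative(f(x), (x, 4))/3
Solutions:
 f(x) = (C1*sin(3^(1/4)*x) + C2*cos(3^(1/4)*x))*exp(-3^(1/4)*x) + (C3*sin(3^(1/4)*x) + C4*cos(3^(1/4)*x))*exp(3^(1/4)*x)


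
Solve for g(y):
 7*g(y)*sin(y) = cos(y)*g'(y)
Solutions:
 g(y) = C1/cos(y)^7


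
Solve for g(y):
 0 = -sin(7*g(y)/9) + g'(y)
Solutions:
 -y + 9*log(cos(7*g(y)/9) - 1)/14 - 9*log(cos(7*g(y)/9) + 1)/14 = C1


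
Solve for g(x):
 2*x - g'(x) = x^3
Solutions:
 g(x) = C1 - x^4/4 + x^2


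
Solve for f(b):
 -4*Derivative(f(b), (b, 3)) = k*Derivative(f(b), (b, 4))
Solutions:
 f(b) = C1 + C2*b + C3*b^2 + C4*exp(-4*b/k)


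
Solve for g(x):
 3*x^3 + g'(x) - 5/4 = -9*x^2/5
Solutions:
 g(x) = C1 - 3*x^4/4 - 3*x^3/5 + 5*x/4


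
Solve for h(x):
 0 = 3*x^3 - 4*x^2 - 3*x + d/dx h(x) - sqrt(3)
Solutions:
 h(x) = C1 - 3*x^4/4 + 4*x^3/3 + 3*x^2/2 + sqrt(3)*x


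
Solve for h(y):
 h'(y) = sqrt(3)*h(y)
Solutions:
 h(y) = C1*exp(sqrt(3)*y)


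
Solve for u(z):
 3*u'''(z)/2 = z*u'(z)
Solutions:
 u(z) = C1 + Integral(C2*airyai(2^(1/3)*3^(2/3)*z/3) + C3*airybi(2^(1/3)*3^(2/3)*z/3), z)


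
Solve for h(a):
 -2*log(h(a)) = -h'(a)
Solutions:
 li(h(a)) = C1 + 2*a


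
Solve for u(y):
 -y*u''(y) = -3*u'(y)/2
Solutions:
 u(y) = C1 + C2*y^(5/2)


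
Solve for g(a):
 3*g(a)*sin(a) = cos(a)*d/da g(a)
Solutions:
 g(a) = C1/cos(a)^3


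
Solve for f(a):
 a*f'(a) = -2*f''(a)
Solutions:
 f(a) = C1 + C2*erf(a/2)


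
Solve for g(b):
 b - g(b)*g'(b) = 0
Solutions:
 g(b) = -sqrt(C1 + b^2)
 g(b) = sqrt(C1 + b^2)


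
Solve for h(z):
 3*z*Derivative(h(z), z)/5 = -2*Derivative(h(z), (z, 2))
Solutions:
 h(z) = C1 + C2*erf(sqrt(15)*z/10)


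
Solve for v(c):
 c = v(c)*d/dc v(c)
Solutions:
 v(c) = -sqrt(C1 + c^2)
 v(c) = sqrt(C1 + c^2)


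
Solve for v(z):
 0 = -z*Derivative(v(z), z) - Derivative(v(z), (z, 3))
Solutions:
 v(z) = C1 + Integral(C2*airyai(-z) + C3*airybi(-z), z)


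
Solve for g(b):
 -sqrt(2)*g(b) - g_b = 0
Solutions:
 g(b) = C1*exp(-sqrt(2)*b)


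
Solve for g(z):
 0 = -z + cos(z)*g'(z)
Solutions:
 g(z) = C1 + Integral(z/cos(z), z)


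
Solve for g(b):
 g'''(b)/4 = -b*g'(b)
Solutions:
 g(b) = C1 + Integral(C2*airyai(-2^(2/3)*b) + C3*airybi(-2^(2/3)*b), b)


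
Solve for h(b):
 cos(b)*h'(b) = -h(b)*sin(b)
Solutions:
 h(b) = C1*cos(b)


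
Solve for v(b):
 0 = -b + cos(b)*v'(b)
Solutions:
 v(b) = C1 + Integral(b/cos(b), b)


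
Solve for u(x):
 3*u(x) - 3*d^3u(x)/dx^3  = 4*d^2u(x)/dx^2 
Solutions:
 u(x) = C1*exp(-x*(32*2^(1/3)/(27*sqrt(473) + 601)^(1/3) + 16 + 2^(2/3)*(27*sqrt(473) + 601)^(1/3))/36)*sin(2^(1/3)*sqrt(3)*x*(-2^(1/3)*(27*sqrt(473) + 601)^(1/3) + 32/(27*sqrt(473) + 601)^(1/3))/36) + C2*exp(-x*(32*2^(1/3)/(27*sqrt(473) + 601)^(1/3) + 16 + 2^(2/3)*(27*sqrt(473) + 601)^(1/3))/36)*cos(2^(1/3)*sqrt(3)*x*(-2^(1/3)*(27*sqrt(473) + 601)^(1/3) + 32/(27*sqrt(473) + 601)^(1/3))/36) + C3*exp(x*(-8 + 32*2^(1/3)/(27*sqrt(473) + 601)^(1/3) + 2^(2/3)*(27*sqrt(473) + 601)^(1/3))/18)


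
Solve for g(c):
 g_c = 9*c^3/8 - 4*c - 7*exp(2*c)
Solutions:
 g(c) = C1 + 9*c^4/32 - 2*c^2 - 7*exp(2*c)/2


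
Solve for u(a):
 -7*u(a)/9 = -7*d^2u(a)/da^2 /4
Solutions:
 u(a) = C1*exp(-2*a/3) + C2*exp(2*a/3)


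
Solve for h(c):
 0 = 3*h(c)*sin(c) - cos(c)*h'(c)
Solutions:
 h(c) = C1/cos(c)^3


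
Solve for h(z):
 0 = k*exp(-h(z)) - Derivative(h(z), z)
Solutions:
 h(z) = log(C1 + k*z)


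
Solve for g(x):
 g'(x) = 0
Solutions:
 g(x) = C1


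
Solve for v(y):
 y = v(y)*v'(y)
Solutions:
 v(y) = -sqrt(C1 + y^2)
 v(y) = sqrt(C1 + y^2)


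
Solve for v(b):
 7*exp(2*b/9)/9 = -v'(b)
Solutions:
 v(b) = C1 - 7*exp(2*b/9)/2


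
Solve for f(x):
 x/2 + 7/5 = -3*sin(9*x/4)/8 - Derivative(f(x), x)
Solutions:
 f(x) = C1 - x^2/4 - 7*x/5 + cos(9*x/4)/6


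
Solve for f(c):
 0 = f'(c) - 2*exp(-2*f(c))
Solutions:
 f(c) = log(-sqrt(C1 + 4*c))
 f(c) = log(C1 + 4*c)/2


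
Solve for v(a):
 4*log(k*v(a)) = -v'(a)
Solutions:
 li(k*v(a))/k = C1 - 4*a


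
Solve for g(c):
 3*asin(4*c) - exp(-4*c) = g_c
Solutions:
 g(c) = C1 + 3*c*asin(4*c) + 3*sqrt(1 - 16*c^2)/4 + exp(-4*c)/4


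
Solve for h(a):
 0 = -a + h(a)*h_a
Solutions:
 h(a) = -sqrt(C1 + a^2)
 h(a) = sqrt(C1 + a^2)


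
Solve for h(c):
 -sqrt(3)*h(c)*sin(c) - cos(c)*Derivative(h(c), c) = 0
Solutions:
 h(c) = C1*cos(c)^(sqrt(3))


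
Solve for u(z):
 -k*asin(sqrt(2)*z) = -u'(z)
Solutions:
 u(z) = C1 + k*(z*asin(sqrt(2)*z) + sqrt(2)*sqrt(1 - 2*z^2)/2)


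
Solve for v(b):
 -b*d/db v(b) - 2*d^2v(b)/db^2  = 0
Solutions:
 v(b) = C1 + C2*erf(b/2)


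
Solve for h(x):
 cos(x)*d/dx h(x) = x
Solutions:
 h(x) = C1 + Integral(x/cos(x), x)


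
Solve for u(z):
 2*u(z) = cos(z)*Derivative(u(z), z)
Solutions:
 u(z) = C1*(sin(z) + 1)/(sin(z) - 1)


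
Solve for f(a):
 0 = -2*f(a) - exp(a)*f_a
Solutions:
 f(a) = C1*exp(2*exp(-a))


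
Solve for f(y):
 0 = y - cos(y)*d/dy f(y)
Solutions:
 f(y) = C1 + Integral(y/cos(y), y)


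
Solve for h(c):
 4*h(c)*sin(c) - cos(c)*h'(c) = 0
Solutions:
 h(c) = C1/cos(c)^4


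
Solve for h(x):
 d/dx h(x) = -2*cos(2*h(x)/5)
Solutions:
 2*x - 5*log(sin(2*h(x)/5) - 1)/4 + 5*log(sin(2*h(x)/5) + 1)/4 = C1


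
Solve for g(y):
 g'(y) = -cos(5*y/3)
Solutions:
 g(y) = C1 - 3*sin(5*y/3)/5


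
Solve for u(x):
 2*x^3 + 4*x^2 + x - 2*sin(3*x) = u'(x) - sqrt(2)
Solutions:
 u(x) = C1 + x^4/2 + 4*x^3/3 + x^2/2 + sqrt(2)*x + 2*cos(3*x)/3


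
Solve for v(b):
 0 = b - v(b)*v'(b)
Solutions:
 v(b) = -sqrt(C1 + b^2)
 v(b) = sqrt(C1 + b^2)


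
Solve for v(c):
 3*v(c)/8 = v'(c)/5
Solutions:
 v(c) = C1*exp(15*c/8)


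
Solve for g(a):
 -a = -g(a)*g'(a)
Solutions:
 g(a) = -sqrt(C1 + a^2)
 g(a) = sqrt(C1 + a^2)


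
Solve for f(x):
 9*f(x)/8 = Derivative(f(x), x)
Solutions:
 f(x) = C1*exp(9*x/8)


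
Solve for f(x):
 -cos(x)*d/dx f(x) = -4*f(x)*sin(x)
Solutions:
 f(x) = C1/cos(x)^4


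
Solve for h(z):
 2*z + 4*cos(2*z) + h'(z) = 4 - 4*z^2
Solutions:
 h(z) = C1 - 4*z^3/3 - z^2 + 4*z - 4*sin(z)*cos(z)


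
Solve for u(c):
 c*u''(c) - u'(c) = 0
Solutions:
 u(c) = C1 + C2*c^2


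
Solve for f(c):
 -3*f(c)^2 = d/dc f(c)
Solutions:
 f(c) = 1/(C1 + 3*c)


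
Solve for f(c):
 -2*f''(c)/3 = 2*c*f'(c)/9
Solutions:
 f(c) = C1 + C2*erf(sqrt(6)*c/6)


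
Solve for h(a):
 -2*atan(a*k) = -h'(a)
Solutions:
 h(a) = C1 + 2*Piecewise((a*atan(a*k) - log(a^2*k^2 + 1)/(2*k), Ne(k, 0)), (0, True))


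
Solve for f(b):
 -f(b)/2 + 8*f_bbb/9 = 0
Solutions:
 f(b) = C3*exp(6^(2/3)*b/4) + (C1*sin(3*2^(2/3)*3^(1/6)*b/8) + C2*cos(3*2^(2/3)*3^(1/6)*b/8))*exp(-6^(2/3)*b/8)


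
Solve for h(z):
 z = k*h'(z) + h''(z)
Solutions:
 h(z) = C1 + C2*exp(-k*z) + z^2/(2*k) - z/k^2


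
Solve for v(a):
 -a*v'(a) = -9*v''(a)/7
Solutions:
 v(a) = C1 + C2*erfi(sqrt(14)*a/6)


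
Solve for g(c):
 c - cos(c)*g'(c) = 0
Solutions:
 g(c) = C1 + Integral(c/cos(c), c)


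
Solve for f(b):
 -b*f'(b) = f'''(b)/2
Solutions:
 f(b) = C1 + Integral(C2*airyai(-2^(1/3)*b) + C3*airybi(-2^(1/3)*b), b)


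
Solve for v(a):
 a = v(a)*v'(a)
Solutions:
 v(a) = -sqrt(C1 + a^2)
 v(a) = sqrt(C1 + a^2)


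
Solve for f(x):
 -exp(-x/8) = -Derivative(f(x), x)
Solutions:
 f(x) = C1 - 8*exp(-x/8)


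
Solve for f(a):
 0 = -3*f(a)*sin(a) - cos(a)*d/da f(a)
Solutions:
 f(a) = C1*cos(a)^3


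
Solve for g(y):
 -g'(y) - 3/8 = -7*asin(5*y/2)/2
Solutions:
 g(y) = C1 + 7*y*asin(5*y/2)/2 - 3*y/8 + 7*sqrt(4 - 25*y^2)/10


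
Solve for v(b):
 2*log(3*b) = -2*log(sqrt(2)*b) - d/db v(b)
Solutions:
 v(b) = C1 - 4*b*log(b) - b*log(18) + 4*b


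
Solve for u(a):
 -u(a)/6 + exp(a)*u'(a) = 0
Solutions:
 u(a) = C1*exp(-exp(-a)/6)


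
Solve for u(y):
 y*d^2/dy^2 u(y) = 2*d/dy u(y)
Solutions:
 u(y) = C1 + C2*y^3


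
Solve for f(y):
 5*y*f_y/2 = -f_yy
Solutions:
 f(y) = C1 + C2*erf(sqrt(5)*y/2)


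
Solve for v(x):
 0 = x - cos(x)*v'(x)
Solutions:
 v(x) = C1 + Integral(x/cos(x), x)


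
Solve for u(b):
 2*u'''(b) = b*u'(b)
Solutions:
 u(b) = C1 + Integral(C2*airyai(2^(2/3)*b/2) + C3*airybi(2^(2/3)*b/2), b)


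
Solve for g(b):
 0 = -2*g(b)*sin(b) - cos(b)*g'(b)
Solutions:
 g(b) = C1*cos(b)^2


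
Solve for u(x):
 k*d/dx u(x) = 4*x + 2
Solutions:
 u(x) = C1 + 2*x^2/k + 2*x/k


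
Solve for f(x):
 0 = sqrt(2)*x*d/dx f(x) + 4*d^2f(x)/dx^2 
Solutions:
 f(x) = C1 + C2*erf(2^(3/4)*x/4)


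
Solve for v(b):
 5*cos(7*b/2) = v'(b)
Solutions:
 v(b) = C1 + 10*sin(7*b/2)/7


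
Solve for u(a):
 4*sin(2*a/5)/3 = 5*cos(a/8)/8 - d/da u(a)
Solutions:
 u(a) = C1 + 5*sin(a/8) + 10*cos(2*a/5)/3


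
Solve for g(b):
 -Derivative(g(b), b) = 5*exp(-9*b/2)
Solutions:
 g(b) = C1 + 10*exp(-9*b/2)/9


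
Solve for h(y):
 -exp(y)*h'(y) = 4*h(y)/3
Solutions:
 h(y) = C1*exp(4*exp(-y)/3)


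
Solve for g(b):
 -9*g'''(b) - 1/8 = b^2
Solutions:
 g(b) = C1 + C2*b + C3*b^2 - b^5/540 - b^3/432


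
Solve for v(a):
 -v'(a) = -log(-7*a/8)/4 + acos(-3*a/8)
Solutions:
 v(a) = C1 + a*log(-a)/4 - a*acos(-3*a/8) - a*log(2) - a/4 + a*log(14)/4 - sqrt(64 - 9*a^2)/3


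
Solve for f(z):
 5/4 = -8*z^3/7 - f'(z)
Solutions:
 f(z) = C1 - 2*z^4/7 - 5*z/4


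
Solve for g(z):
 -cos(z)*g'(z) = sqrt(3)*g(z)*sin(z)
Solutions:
 g(z) = C1*cos(z)^(sqrt(3))


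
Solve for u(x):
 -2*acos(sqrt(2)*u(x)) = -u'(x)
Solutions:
 Integral(1/acos(sqrt(2)*_y), (_y, u(x))) = C1 + 2*x


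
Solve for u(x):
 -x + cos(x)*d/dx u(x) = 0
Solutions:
 u(x) = C1 + Integral(x/cos(x), x)


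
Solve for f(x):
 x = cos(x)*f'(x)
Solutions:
 f(x) = C1 + Integral(x/cos(x), x)


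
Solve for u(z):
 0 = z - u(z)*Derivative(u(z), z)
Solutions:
 u(z) = -sqrt(C1 + z^2)
 u(z) = sqrt(C1 + z^2)


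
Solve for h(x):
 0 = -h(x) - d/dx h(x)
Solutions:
 h(x) = C1*exp(-x)


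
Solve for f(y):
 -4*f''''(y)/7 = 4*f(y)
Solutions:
 f(y) = (C1*sin(sqrt(2)*7^(1/4)*y/2) + C2*cos(sqrt(2)*7^(1/4)*y/2))*exp(-sqrt(2)*7^(1/4)*y/2) + (C3*sin(sqrt(2)*7^(1/4)*y/2) + C4*cos(sqrt(2)*7^(1/4)*y/2))*exp(sqrt(2)*7^(1/4)*y/2)


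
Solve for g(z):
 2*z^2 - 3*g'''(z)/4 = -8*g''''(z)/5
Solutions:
 g(z) = C1 + C2*z + C3*z^2 + C4*exp(15*z/32) + 2*z^5/45 + 64*z^4/135 + 8192*z^3/2025


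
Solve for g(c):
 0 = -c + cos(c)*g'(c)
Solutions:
 g(c) = C1 + Integral(c/cos(c), c)


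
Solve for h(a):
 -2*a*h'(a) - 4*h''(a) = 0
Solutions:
 h(a) = C1 + C2*erf(a/2)


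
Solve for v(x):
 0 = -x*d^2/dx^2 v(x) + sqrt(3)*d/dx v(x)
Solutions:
 v(x) = C1 + C2*x^(1 + sqrt(3))


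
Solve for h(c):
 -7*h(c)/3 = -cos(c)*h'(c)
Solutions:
 h(c) = C1*(sin(c) + 1)^(7/6)/(sin(c) - 1)^(7/6)


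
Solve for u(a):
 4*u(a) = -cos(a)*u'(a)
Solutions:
 u(a) = C1*(sin(a)^2 - 2*sin(a) + 1)/(sin(a)^2 + 2*sin(a) + 1)


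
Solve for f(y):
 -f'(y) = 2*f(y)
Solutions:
 f(y) = C1*exp(-2*y)


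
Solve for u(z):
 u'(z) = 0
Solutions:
 u(z) = C1


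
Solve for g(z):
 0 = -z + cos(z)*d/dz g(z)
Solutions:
 g(z) = C1 + Integral(z/cos(z), z)


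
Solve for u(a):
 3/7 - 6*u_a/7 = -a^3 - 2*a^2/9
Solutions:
 u(a) = C1 + 7*a^4/24 + 7*a^3/81 + a/2


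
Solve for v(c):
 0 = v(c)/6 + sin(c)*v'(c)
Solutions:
 v(c) = C1*(cos(c) + 1)^(1/12)/(cos(c) - 1)^(1/12)


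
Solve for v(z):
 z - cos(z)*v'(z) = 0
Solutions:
 v(z) = C1 + Integral(z/cos(z), z)


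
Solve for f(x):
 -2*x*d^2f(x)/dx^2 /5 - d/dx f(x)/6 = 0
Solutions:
 f(x) = C1 + C2*x^(7/12)


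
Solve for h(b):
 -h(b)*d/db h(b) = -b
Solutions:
 h(b) = -sqrt(C1 + b^2)
 h(b) = sqrt(C1 + b^2)


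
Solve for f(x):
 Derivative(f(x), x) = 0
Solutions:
 f(x) = C1


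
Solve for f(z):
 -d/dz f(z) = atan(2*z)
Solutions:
 f(z) = C1 - z*atan(2*z) + log(4*z^2 + 1)/4


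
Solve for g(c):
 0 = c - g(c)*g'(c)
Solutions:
 g(c) = -sqrt(C1 + c^2)
 g(c) = sqrt(C1 + c^2)


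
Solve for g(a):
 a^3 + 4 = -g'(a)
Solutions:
 g(a) = C1 - a^4/4 - 4*a


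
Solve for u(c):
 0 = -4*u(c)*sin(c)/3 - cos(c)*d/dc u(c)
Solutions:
 u(c) = C1*cos(c)^(4/3)


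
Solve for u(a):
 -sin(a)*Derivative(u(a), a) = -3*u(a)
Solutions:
 u(a) = C1*(cos(a) - 1)^(3/2)/(cos(a) + 1)^(3/2)


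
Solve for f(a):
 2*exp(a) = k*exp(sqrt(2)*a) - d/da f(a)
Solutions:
 f(a) = C1 + sqrt(2)*k*exp(sqrt(2)*a)/2 - 2*exp(a)


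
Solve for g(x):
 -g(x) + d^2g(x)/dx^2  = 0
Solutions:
 g(x) = C1*exp(-x) + C2*exp(x)


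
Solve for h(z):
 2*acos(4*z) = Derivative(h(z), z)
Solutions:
 h(z) = C1 + 2*z*acos(4*z) - sqrt(1 - 16*z^2)/2


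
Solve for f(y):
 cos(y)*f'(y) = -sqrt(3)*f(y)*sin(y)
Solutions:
 f(y) = C1*cos(y)^(sqrt(3))


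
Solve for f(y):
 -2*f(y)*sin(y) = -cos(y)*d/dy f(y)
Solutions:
 f(y) = C1/cos(y)^2


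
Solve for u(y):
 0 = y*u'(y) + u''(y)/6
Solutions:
 u(y) = C1 + C2*erf(sqrt(3)*y)


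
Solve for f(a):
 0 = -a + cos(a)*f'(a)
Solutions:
 f(a) = C1 + Integral(a/cos(a), a)


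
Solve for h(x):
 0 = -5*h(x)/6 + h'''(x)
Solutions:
 h(x) = C3*exp(5^(1/3)*6^(2/3)*x/6) + (C1*sin(2^(2/3)*3^(1/6)*5^(1/3)*x/4) + C2*cos(2^(2/3)*3^(1/6)*5^(1/3)*x/4))*exp(-5^(1/3)*6^(2/3)*x/12)


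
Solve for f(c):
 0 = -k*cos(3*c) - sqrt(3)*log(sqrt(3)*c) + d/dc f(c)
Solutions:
 f(c) = C1 + sqrt(3)*c*(log(c) - 1) + sqrt(3)*c*log(3)/2 + k*sin(3*c)/3


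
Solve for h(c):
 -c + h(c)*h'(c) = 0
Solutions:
 h(c) = -sqrt(C1 + c^2)
 h(c) = sqrt(C1 + c^2)


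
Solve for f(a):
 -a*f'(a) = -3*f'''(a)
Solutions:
 f(a) = C1 + Integral(C2*airyai(3^(2/3)*a/3) + C3*airybi(3^(2/3)*a/3), a)


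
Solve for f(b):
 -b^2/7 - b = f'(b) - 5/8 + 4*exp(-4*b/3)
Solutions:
 f(b) = C1 - b^3/21 - b^2/2 + 5*b/8 + 3*exp(-4*b/3)


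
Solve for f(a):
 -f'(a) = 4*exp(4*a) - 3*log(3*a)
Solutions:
 f(a) = C1 + 3*a*log(a) + 3*a*(-1 + log(3)) - exp(4*a)


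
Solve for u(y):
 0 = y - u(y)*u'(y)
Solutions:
 u(y) = -sqrt(C1 + y^2)
 u(y) = sqrt(C1 + y^2)


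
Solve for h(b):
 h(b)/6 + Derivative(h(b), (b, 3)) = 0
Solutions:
 h(b) = C3*exp(-6^(2/3)*b/6) + (C1*sin(2^(2/3)*3^(1/6)*b/4) + C2*cos(2^(2/3)*3^(1/6)*b/4))*exp(6^(2/3)*b/12)


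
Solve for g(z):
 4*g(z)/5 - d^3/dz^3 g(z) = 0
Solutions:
 g(z) = C3*exp(10^(2/3)*z/5) + (C1*sin(10^(2/3)*sqrt(3)*z/10) + C2*cos(10^(2/3)*sqrt(3)*z/10))*exp(-10^(2/3)*z/10)


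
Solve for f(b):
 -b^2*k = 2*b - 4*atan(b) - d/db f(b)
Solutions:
 f(b) = C1 + b^3*k/3 + b^2 - 4*b*atan(b) + 2*log(b^2 + 1)


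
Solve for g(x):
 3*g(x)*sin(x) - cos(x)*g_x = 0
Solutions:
 g(x) = C1/cos(x)^3


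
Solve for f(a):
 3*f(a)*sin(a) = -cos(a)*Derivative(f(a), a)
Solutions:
 f(a) = C1*cos(a)^3


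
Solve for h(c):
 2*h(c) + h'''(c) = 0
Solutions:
 h(c) = C3*exp(-2^(1/3)*c) + (C1*sin(2^(1/3)*sqrt(3)*c/2) + C2*cos(2^(1/3)*sqrt(3)*c/2))*exp(2^(1/3)*c/2)


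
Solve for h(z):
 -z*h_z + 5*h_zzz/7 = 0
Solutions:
 h(z) = C1 + Integral(C2*airyai(5^(2/3)*7^(1/3)*z/5) + C3*airybi(5^(2/3)*7^(1/3)*z/5), z)


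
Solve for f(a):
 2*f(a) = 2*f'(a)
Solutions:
 f(a) = C1*exp(a)


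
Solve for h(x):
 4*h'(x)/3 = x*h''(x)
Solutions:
 h(x) = C1 + C2*x^(7/3)


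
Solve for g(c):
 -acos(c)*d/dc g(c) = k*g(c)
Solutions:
 g(c) = C1*exp(-k*Integral(1/acos(c), c))


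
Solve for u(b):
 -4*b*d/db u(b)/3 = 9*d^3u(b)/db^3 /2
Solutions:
 u(b) = C1 + Integral(C2*airyai(-2*b/3) + C3*airybi(-2*b/3), b)


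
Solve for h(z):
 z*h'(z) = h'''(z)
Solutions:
 h(z) = C1 + Integral(C2*airyai(z) + C3*airybi(z), z)


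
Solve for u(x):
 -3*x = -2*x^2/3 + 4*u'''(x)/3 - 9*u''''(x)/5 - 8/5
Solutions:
 u(x) = C1 + C2*x + C3*x^2 + C4*exp(20*x/27) + x^5/120 - 3*x^4/80 - x^3/400


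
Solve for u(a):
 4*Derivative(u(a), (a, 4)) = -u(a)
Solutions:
 u(a) = (C1*sin(a/2) + C2*cos(a/2))*exp(-a/2) + (C3*sin(a/2) + C4*cos(a/2))*exp(a/2)


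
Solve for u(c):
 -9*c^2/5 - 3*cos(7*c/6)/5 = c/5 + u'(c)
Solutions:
 u(c) = C1 - 3*c^3/5 - c^2/10 - 18*sin(7*c/6)/35


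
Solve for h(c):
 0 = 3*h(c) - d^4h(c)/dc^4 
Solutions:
 h(c) = C1*exp(-3^(1/4)*c) + C2*exp(3^(1/4)*c) + C3*sin(3^(1/4)*c) + C4*cos(3^(1/4)*c)


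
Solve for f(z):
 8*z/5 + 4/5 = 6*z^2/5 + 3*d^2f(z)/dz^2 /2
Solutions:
 f(z) = C1 + C2*z - z^4/15 + 8*z^3/45 + 4*z^2/15


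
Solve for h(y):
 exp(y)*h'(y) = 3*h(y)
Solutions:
 h(y) = C1*exp(-3*exp(-y))


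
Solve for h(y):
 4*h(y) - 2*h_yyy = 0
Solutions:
 h(y) = C3*exp(2^(1/3)*y) + (C1*sin(2^(1/3)*sqrt(3)*y/2) + C2*cos(2^(1/3)*sqrt(3)*y/2))*exp(-2^(1/3)*y/2)


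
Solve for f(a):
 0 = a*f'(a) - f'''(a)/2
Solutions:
 f(a) = C1 + Integral(C2*airyai(2^(1/3)*a) + C3*airybi(2^(1/3)*a), a)


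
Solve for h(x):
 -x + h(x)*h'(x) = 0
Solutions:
 h(x) = -sqrt(C1 + x^2)
 h(x) = sqrt(C1 + x^2)


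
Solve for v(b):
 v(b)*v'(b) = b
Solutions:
 v(b) = -sqrt(C1 + b^2)
 v(b) = sqrt(C1 + b^2)


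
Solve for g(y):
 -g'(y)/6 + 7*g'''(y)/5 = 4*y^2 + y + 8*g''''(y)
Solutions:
 g(y) = C1 + C2*exp(y*(49/(60*sqrt(86570) + 17657)^(1/3) + 14 + (60*sqrt(86570) + 17657)^(1/3))/240)*sin(sqrt(3)*y*(-(60*sqrt(86570) + 17657)^(1/3) + 49/(60*sqrt(86570) + 17657)^(1/3))/240) + C3*exp(y*(49/(60*sqrt(86570) + 17657)^(1/3) + 14 + (60*sqrt(86570) + 17657)^(1/3))/240)*cos(sqrt(3)*y*(-(60*sqrt(86570) + 17657)^(1/3) + 49/(60*sqrt(86570) + 17657)^(1/3))/240) + C4*exp(y*(-(60*sqrt(86570) + 17657)^(1/3) - 49/(60*sqrt(86570) + 17657)^(1/3) + 7)/120) - 8*y^3 - 3*y^2 - 2016*y/5


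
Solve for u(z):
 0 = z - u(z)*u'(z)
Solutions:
 u(z) = -sqrt(C1 + z^2)
 u(z) = sqrt(C1 + z^2)


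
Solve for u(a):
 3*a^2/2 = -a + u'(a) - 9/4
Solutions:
 u(a) = C1 + a^3/2 + a^2/2 + 9*a/4


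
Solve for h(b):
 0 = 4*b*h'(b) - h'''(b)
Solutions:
 h(b) = C1 + Integral(C2*airyai(2^(2/3)*b) + C3*airybi(2^(2/3)*b), b)


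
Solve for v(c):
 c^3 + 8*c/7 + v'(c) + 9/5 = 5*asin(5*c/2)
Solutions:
 v(c) = C1 - c^4/4 - 4*c^2/7 + 5*c*asin(5*c/2) - 9*c/5 + sqrt(4 - 25*c^2)


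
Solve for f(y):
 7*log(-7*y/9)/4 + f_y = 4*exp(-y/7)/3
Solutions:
 f(y) = C1 - 7*y*log(-y)/4 + 7*y*(-log(7) + 1 + 2*log(3))/4 - 28*exp(-y/7)/3


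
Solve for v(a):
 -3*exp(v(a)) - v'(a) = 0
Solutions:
 v(a) = log(1/(C1 + 3*a))


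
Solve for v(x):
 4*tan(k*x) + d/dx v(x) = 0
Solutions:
 v(x) = C1 - 4*Piecewise((-log(cos(k*x))/k, Ne(k, 0)), (0, True))


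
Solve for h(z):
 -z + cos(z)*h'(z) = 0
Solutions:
 h(z) = C1 + Integral(z/cos(z), z)


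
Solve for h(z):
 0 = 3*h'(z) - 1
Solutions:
 h(z) = C1 + z/3


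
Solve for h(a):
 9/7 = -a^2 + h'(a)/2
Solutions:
 h(a) = C1 + 2*a^3/3 + 18*a/7


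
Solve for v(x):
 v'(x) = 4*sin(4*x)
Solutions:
 v(x) = C1 - cos(4*x)


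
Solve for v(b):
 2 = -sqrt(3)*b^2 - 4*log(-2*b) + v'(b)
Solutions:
 v(b) = C1 + sqrt(3)*b^3/3 + 4*b*log(-b) + 2*b*(-1 + 2*log(2))


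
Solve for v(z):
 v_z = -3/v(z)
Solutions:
 v(z) = -sqrt(C1 - 6*z)
 v(z) = sqrt(C1 - 6*z)


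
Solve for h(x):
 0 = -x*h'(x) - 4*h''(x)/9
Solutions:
 h(x) = C1 + C2*erf(3*sqrt(2)*x/4)


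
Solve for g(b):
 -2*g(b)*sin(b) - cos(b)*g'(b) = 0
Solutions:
 g(b) = C1*cos(b)^2


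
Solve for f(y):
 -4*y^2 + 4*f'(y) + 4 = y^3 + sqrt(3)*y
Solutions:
 f(y) = C1 + y^4/16 + y^3/3 + sqrt(3)*y^2/8 - y


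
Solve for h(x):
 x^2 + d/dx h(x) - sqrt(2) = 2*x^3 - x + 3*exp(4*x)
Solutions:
 h(x) = C1 + x^4/2 - x^3/3 - x^2/2 + sqrt(2)*x + 3*exp(4*x)/4


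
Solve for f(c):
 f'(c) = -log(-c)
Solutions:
 f(c) = C1 - c*log(-c) + c


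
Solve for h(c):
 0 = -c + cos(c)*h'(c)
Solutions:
 h(c) = C1 + Integral(c/cos(c), c)


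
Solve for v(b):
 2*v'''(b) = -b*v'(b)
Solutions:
 v(b) = C1 + Integral(C2*airyai(-2^(2/3)*b/2) + C3*airybi(-2^(2/3)*b/2), b)


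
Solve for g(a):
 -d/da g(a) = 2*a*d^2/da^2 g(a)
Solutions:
 g(a) = C1 + C2*sqrt(a)


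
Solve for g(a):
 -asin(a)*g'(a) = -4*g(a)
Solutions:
 g(a) = C1*exp(4*Integral(1/asin(a), a))


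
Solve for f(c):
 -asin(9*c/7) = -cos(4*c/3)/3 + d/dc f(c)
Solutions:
 f(c) = C1 - c*asin(9*c/7) - sqrt(49 - 81*c^2)/9 + sin(4*c/3)/4


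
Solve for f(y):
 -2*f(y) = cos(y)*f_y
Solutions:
 f(y) = C1*(sin(y) - 1)/(sin(y) + 1)


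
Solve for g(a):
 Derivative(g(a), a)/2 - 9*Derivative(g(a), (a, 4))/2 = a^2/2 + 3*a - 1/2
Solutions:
 g(a) = C1 + C4*exp(3^(1/3)*a/3) + a^3/3 + 3*a^2 - a + (C2*sin(3^(5/6)*a/6) + C3*cos(3^(5/6)*a/6))*exp(-3^(1/3)*a/6)


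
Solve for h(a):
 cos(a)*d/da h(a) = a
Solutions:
 h(a) = C1 + Integral(a/cos(a), a)


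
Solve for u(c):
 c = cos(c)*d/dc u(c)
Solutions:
 u(c) = C1 + Integral(c/cos(c), c)


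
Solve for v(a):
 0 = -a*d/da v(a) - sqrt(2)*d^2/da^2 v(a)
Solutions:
 v(a) = C1 + C2*erf(2^(1/4)*a/2)


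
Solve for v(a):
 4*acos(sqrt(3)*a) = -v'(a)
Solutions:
 v(a) = C1 - 4*a*acos(sqrt(3)*a) + 4*sqrt(3)*sqrt(1 - 3*a^2)/3


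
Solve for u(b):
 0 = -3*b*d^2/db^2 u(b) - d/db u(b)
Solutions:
 u(b) = C1 + C2*b^(2/3)


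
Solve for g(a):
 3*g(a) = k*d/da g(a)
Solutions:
 g(a) = C1*exp(3*a/k)


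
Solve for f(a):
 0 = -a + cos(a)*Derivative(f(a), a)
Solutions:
 f(a) = C1 + Integral(a/cos(a), a)


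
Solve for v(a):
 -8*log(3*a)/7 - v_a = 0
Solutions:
 v(a) = C1 - 8*a*log(a)/7 - 8*a*log(3)/7 + 8*a/7


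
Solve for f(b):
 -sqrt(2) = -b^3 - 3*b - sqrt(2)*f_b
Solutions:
 f(b) = C1 - sqrt(2)*b^4/8 - 3*sqrt(2)*b^2/4 + b


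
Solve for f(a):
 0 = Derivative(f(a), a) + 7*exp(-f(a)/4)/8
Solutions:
 f(a) = 4*log(C1 - 7*a/32)


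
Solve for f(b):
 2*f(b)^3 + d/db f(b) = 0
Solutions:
 f(b) = -sqrt(2)*sqrt(-1/(C1 - 2*b))/2
 f(b) = sqrt(2)*sqrt(-1/(C1 - 2*b))/2


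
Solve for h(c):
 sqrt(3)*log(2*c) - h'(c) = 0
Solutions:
 h(c) = C1 + sqrt(3)*c*log(c) - sqrt(3)*c + sqrt(3)*c*log(2)


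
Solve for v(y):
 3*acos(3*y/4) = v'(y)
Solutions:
 v(y) = C1 + 3*y*acos(3*y/4) - sqrt(16 - 9*y^2)


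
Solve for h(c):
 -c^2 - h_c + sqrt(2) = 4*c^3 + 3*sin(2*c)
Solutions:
 h(c) = C1 - c^4 - c^3/3 + sqrt(2)*c + 3*cos(2*c)/2


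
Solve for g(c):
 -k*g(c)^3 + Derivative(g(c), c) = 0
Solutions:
 g(c) = -sqrt(2)*sqrt(-1/(C1 + c*k))/2
 g(c) = sqrt(2)*sqrt(-1/(C1 + c*k))/2


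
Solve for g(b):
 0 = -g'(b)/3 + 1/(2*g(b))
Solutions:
 g(b) = -sqrt(C1 + 3*b)
 g(b) = sqrt(C1 + 3*b)


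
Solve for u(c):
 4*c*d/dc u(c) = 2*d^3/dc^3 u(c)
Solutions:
 u(c) = C1 + Integral(C2*airyai(2^(1/3)*c) + C3*airybi(2^(1/3)*c), c)


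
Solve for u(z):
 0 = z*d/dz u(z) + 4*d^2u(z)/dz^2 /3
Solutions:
 u(z) = C1 + C2*erf(sqrt(6)*z/4)


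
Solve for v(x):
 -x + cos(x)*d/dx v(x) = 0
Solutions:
 v(x) = C1 + Integral(x/cos(x), x)


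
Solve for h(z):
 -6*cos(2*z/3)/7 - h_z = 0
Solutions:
 h(z) = C1 - 9*sin(2*z/3)/7


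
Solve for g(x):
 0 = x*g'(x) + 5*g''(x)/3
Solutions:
 g(x) = C1 + C2*erf(sqrt(30)*x/10)


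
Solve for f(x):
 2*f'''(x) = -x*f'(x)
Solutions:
 f(x) = C1 + Integral(C2*airyai(-2^(2/3)*x/2) + C3*airybi(-2^(2/3)*x/2), x)


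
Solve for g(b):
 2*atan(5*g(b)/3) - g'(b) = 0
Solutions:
 Integral(1/atan(5*_y/3), (_y, g(b))) = C1 + 2*b


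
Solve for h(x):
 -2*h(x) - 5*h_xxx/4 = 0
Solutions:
 h(x) = C3*exp(-2*5^(2/3)*x/5) + (C1*sin(sqrt(3)*5^(2/3)*x/5) + C2*cos(sqrt(3)*5^(2/3)*x/5))*exp(5^(2/3)*x/5)


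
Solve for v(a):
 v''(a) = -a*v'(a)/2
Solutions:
 v(a) = C1 + C2*erf(a/2)


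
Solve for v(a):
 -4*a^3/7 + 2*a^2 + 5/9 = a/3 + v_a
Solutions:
 v(a) = C1 - a^4/7 + 2*a^3/3 - a^2/6 + 5*a/9


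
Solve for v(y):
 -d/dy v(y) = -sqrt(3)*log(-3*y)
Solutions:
 v(y) = C1 + sqrt(3)*y*log(-y) + sqrt(3)*y*(-1 + log(3))


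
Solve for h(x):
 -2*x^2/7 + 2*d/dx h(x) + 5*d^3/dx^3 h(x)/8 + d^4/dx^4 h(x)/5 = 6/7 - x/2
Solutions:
 h(x) = C1 + C2*exp(x*(-50 + 125*5^(2/3)/(96*sqrt(30111) + 16949)^(1/3) + 5^(1/3)*(96*sqrt(30111) + 16949)^(1/3))/48)*sin(sqrt(3)*5^(1/3)*x*(-(96*sqrt(30111) + 16949)^(1/3) + 125*5^(1/3)/(96*sqrt(30111) + 16949)^(1/3))/48) + C3*exp(x*(-50 + 125*5^(2/3)/(96*sqrt(30111) + 16949)^(1/3) + 5^(1/3)*(96*sqrt(30111) + 16949)^(1/3))/48)*cos(sqrt(3)*5^(1/3)*x*(-(96*sqrt(30111) + 16949)^(1/3) + 125*5^(1/3)/(96*sqrt(30111) + 16949)^(1/3))/48) + C4*exp(-x*(125*5^(2/3)/(96*sqrt(30111) + 16949)^(1/3) + 25 + 5^(1/3)*(96*sqrt(30111) + 16949)^(1/3))/24) + x^3/21 - x^2/8 + 19*x/56


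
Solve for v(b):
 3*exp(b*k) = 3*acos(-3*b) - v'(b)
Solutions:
 v(b) = C1 + 3*b*acos(-3*b) + sqrt(1 - 9*b^2) - 3*Piecewise((exp(b*k)/k, Ne(k, 0)), (b, True))


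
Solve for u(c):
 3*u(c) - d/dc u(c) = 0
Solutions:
 u(c) = C1*exp(3*c)


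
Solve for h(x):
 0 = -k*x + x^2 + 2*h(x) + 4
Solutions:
 h(x) = k*x/2 - x^2/2 - 2


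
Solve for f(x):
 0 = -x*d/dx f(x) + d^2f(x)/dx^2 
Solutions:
 f(x) = C1 + C2*erfi(sqrt(2)*x/2)


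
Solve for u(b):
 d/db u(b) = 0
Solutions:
 u(b) = C1


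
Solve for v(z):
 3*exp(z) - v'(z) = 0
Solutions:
 v(z) = C1 + 3*exp(z)


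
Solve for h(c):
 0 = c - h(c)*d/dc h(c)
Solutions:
 h(c) = -sqrt(C1 + c^2)
 h(c) = sqrt(C1 + c^2)


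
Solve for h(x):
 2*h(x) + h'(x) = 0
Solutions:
 h(x) = C1*exp(-2*x)


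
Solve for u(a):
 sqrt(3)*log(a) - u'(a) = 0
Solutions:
 u(a) = C1 + sqrt(3)*a*log(a) - sqrt(3)*a


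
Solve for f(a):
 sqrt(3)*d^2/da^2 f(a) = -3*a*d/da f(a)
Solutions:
 f(a) = C1 + C2*erf(sqrt(2)*3^(1/4)*a/2)


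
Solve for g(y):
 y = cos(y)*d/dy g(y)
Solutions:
 g(y) = C1 + Integral(y/cos(y), y)


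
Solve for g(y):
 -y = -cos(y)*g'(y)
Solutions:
 g(y) = C1 + Integral(y/cos(y), y)


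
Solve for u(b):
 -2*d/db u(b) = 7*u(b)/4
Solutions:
 u(b) = C1*exp(-7*b/8)


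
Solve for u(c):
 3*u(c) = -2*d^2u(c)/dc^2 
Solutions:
 u(c) = C1*sin(sqrt(6)*c/2) + C2*cos(sqrt(6)*c/2)


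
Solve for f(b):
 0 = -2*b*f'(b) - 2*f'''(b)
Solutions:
 f(b) = C1 + Integral(C2*airyai(-b) + C3*airybi(-b), b)


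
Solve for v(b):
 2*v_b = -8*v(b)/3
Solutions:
 v(b) = C1*exp(-4*b/3)


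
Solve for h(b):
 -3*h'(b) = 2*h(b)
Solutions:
 h(b) = C1*exp(-2*b/3)


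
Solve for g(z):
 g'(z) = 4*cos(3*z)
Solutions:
 g(z) = C1 + 4*sin(3*z)/3


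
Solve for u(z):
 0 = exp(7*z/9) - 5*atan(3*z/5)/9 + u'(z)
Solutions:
 u(z) = C1 + 5*z*atan(3*z/5)/9 - 9*exp(7*z/9)/7 - 25*log(9*z^2 + 25)/54


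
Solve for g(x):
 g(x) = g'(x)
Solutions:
 g(x) = C1*exp(x)


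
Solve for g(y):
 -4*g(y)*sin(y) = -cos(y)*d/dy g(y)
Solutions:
 g(y) = C1/cos(y)^4


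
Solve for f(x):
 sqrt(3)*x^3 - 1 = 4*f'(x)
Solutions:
 f(x) = C1 + sqrt(3)*x^4/16 - x/4


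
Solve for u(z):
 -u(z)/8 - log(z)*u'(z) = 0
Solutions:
 u(z) = C1*exp(-li(z)/8)


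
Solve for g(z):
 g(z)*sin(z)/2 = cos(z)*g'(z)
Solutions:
 g(z) = C1/sqrt(cos(z))


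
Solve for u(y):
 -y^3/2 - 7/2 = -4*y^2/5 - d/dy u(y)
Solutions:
 u(y) = C1 + y^4/8 - 4*y^3/15 + 7*y/2


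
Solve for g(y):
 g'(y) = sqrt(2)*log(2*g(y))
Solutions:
 -sqrt(2)*Integral(1/(log(_y) + log(2)), (_y, g(y)))/2 = C1 - y


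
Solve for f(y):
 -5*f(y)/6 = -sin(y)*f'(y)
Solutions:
 f(y) = C1*(cos(y) - 1)^(5/12)/(cos(y) + 1)^(5/12)


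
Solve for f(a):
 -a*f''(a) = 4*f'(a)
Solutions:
 f(a) = C1 + C2/a^3


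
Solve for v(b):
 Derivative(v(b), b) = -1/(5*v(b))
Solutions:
 v(b) = -sqrt(C1 - 10*b)/5
 v(b) = sqrt(C1 - 10*b)/5


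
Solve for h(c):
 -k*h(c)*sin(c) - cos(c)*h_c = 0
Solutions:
 h(c) = C1*exp(k*log(cos(c)))


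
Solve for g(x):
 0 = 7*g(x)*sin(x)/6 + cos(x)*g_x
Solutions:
 g(x) = C1*cos(x)^(7/6)


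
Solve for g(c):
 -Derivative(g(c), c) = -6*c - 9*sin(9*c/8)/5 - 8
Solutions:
 g(c) = C1 + 3*c^2 + 8*c - 8*cos(9*c/8)/5


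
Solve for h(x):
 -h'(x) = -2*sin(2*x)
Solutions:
 h(x) = C1 - cos(2*x)


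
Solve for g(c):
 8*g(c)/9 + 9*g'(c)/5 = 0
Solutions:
 g(c) = C1*exp(-40*c/81)
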